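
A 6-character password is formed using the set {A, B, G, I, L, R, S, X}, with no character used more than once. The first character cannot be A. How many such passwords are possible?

17640

The first character has 8−1 = 7 choices (anything except A).
The remaining 5 characters are filled from the other 7 symbols without repetition: 7 × 6 × 5 × 4 × 3 = 2520.
Total: 7 × 2520 = 17640.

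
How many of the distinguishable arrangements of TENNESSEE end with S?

840

Fix S in the last position and arrange the remaining 8 letters.
Those 8 letters have E appearing 4 times and N appearing twice, giving (8)!/(4!·2!) = 840.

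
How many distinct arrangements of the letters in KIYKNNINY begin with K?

1680

Fix K in the first position and arrange the remaining 8 letters.
Those 8 letters have I appearing twice, N appearing 3 times, and Y appearing twice, giving (8)!/(3!·2!·2!) = 1680.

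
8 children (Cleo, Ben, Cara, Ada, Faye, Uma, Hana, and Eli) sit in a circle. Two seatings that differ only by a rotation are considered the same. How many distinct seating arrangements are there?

5040

Seat Cleo anywhere (absorbing the rotational symmetry), then permute the other 7: (7)! = 5040.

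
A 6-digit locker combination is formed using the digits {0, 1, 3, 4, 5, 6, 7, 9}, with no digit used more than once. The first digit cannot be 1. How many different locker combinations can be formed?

The first digit has 8−1 = 7 choices (anything except 1).
The remaining 5 digits are filled from the other 7 symbols without repetition: 7 × 6 × 5 × 4 × 3 = 2520.
Total: 7 × 2520 = 17640.

17640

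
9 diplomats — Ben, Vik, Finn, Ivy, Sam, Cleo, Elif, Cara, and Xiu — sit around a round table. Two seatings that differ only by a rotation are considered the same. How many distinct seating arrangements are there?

Seat Ben anywhere (absorbing the rotational symmetry), then permute the other 8: (8)! = 40320.

40320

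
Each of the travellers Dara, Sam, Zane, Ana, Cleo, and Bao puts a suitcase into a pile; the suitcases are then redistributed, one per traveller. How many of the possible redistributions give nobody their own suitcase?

Let Aᵢ be the assignments in which traveller i gets their own suitcase. We want the size of the complement of A₁∪…∪A_6.
By inclusion–exclusion this is Σ_{j=0}^{6} (−1)^j C(6,j)·(6−j)!.
Computing: 720 − 720 + 360 − 120 + 30 − 6 + 1 = 265.

265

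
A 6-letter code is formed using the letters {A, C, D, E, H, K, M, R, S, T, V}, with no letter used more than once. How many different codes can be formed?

332640

This is a permutation of 6 out of 11: P(11,6) = 11!/5!.
That product is 11 × 10 × 9 × 8 × 7 × 6 = 332640.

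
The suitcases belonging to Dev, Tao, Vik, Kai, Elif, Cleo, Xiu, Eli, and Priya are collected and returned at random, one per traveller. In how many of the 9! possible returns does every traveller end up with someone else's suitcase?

133496

Count assignments avoiding every fixed point. For any j of the 9 travellers fixed to their own suitcase, the other 9−j can be arranged in (9−j)! ways.
By inclusion–exclusion this is Σ_{j=0}^{9} (−1)^j C(9,j)·(9−j)!.
Computing: 362880 − 362880 + 181440 − 60480 + 15120 − 3024 + 504 − 72 + 9 − 1 = 133496.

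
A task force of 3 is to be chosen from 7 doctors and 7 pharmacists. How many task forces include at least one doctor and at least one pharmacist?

Total 3-person selections from all 14: C(14,3) = 364.
Selections missing a whole group: no doctors → C(7,3) = 35; no pharmacists → C(7,3) = 35.
Both groups omitted at once is impossible, so 364 − 70 = 294.

294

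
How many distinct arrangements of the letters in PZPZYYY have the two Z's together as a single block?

Treat the 2 copies of Z as a single block. The multiset to arrange is then {ZZ, P, P, Y, Y, Y}, 6 items in all.
That gives (6)!/(3!·2!) = 60 arrangements.

60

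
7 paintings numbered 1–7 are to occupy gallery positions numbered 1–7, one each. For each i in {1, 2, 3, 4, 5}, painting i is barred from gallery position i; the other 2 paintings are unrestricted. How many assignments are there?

Let Aᵢ (for 1 ≤ i ≤ 5) be the placements that put painting i in its forbidden gallery position. Any j of these fix j positions, leaving (7−j)! ways to fill the rest, and there are C(5,j) ways to pick which j.
By inclusion–exclusion, the number of valid placements is Σ_{j=0}^{5} (−1)^j C(5,j)·(7−j)!.
Computing: 5040 − 3600 + 1200 − 240 + 30 − 2 = 2428.

2428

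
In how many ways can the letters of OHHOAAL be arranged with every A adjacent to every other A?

Treat the 2 copies of A as a single block. The multiset to arrange is then {AA, H, H, L, O, O}, 6 items in all.
That gives (6)!/(2!·2!) = 180 arrangements.

180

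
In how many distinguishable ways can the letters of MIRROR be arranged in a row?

Letter multiplicities in MIRROR: I×1, M×1, O×1, R×3.
The number of distinct arrangements is 6!/(3!) = 720/6 = 120.

120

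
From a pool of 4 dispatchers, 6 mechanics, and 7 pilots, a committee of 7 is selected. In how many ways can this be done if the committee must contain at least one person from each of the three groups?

17283

Unrestricted: C(17,7) = 19448 ways to pick any 7 of the 17.
Selections missing a whole group: no dispatchers → C(13,7) = 1716; no mechanics → C(11,7) = 330; no pilots → C(10,7) = 120.
Add back selections omitting two groups (i.e. drawn from a single group): C(4,7) + C(6,7) + C(7,7) = 1.
By inclusion–exclusion: 19448 − 2166 + 1 = 17283.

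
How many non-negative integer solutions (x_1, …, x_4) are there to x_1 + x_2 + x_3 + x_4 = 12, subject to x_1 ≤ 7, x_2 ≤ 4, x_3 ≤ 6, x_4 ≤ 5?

Without the upper bounds there are C(15,3) = 455 ways to split 12 among 4 variables.
Subtract solutions that violate a single cap (substitute x_i' = x_i − (cap_i+1)): x_1 ≥ 8 gives C(7,3) = 35; x_2 ≥ 5 gives C(10,3) = 120; x_3 ≥ 7 gives C(8,3) = 56; x_4 ≥ 6 gives C(9,3) = 84. Together 295.
Add back pairs where two caps are both exceeded: 0 + 0 + 0 + 1 + 4 + 0 = 5.
By inclusion–exclusion the count is 455 − 295 + 5 = 165.

165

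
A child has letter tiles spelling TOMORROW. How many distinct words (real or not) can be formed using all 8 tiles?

TOMORROW has 8 letters with O appearing 3 times and R appearing twice.
The number of distinct arrangements is 8!/(3!·2!) = 40320/12 = 3360.

3360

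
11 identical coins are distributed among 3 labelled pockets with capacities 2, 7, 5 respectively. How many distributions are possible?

Ignoring the caps, the number of non-negative solutions to x_1+…+x_3 = 11 is C(13,2) = 78.
Subtract solutions that violate a single cap (substitute x_i' = x_i − (cap_i+1)): x_1 ≥ 3 gives C(10,2) = 45; x_2 ≥ 8 gives C(5,2) = 10; x_3 ≥ 6 gives C(7,2) = 21. Together 76.
Add back pairs where two caps are both exceeded: 1 + 6 + 0 = 7.
By inclusion–exclusion the count is 78 − 76 + 7 = 9.

9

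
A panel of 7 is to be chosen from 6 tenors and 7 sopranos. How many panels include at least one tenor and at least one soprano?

1715

With no constraint there are C(13,7) = 1716 possible selections.
Selections missing a whole group: no tenors → C(7,7) = 1; no sopranos → C(6,7) = 0.
Both groups omitted at once is impossible, so 1716 − 1 = 1715.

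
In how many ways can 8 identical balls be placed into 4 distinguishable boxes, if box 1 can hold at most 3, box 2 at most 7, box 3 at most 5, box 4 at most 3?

85

By stars and bars, unrestricted non-negative solutions to x_1+…+x_4 = 8 number C(8+3,3) = 165.
Subtract solutions that violate a single cap (substitute x_i' = x_i − (cap_i+1)): x_1 ≥ 4 gives C(7,3) = 35; x_2 ≥ 8 gives C(3,3) = 1; x_3 ≥ 6 gives C(5,3) = 10; x_4 ≥ 4 gives C(7,3) = 35. Together 81.
Add back pairs where two caps are both exceeded: 0 + 0 + 1 + 0 + 0 + 0 = 1.
By inclusion–exclusion the count is 165 − 81 + 1 = 85.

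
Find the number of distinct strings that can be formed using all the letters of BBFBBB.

BBFBBB has 6 letters with B appearing 5 times.
So there are 6! / (5!) = 6 distinguishable arrangements.

6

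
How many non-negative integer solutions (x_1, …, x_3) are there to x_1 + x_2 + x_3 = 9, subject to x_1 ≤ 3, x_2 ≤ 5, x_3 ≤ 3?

Without the upper bounds there are C(11,2) = 55 ways to split 9 among 3 variables.
Subtract solutions that violate a single cap (substitute x_i' = x_i − (cap_i+1)): x_1 ≥ 4 gives C(7,2) = 21; x_2 ≥ 6 gives C(5,2) = 10; x_3 ≥ 4 gives C(7,2) = 21. Together 52.
Add back pairs where two caps are both exceeded: 0 + 3 + 0 = 3.
By inclusion–exclusion the count is 55 − 52 + 3 = 6.

6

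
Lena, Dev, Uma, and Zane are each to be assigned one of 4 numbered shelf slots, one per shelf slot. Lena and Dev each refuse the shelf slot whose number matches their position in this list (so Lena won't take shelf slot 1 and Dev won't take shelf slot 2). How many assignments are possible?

14

Let Aᵢ (for i ∈ {1, 2}) be the placements that put person i in their forbidden shelf slot. Any j of these fix j positions, leaving (4−j)! ways to fill the rest, and there are C(2,j) ways to pick which j.
By inclusion–exclusion, the number of valid placements is Σ_{j=0}^{2} (−1)^j C(2,j)·(4−j)!.
Computing: 24 − 12 + 2 = 14.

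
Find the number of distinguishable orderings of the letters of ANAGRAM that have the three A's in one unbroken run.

120

Treat the 3 copies of A as a single block. The multiset to arrange is then {AAA, G, M, N, R}, 5 items in all.
All 5 items are distinct, so there are (5)! = 120 arrangements.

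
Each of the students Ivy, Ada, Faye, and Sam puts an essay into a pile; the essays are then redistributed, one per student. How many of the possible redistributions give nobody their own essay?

9

This is the derangement count D_4: permutations of 4 items with no fixed point.
By inclusion–exclusion this is Σ_{j=0}^{4} (−1)^j C(4,j)·(4−j)!.
Computing: 24 − 24 + 12 − 4 + 1 = 9.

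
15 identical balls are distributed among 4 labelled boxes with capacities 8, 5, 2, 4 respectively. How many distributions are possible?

31

By stars and bars, unrestricted non-negative solutions to x_1+…+x_4 = 15 number C(15+3,3) = 816.
Subtract solutions that violate a single cap (substitute x_i' = x_i − (cap_i+1)): x_1 ≥ 9 gives C(9,3) = 84; x_2 ≥ 6 gives C(12,3) = 220; x_3 ≥ 3 gives C(15,3) = 455; x_4 ≥ 5 gives C(13,3) = 286. Together 1045.
Add back pairs where two caps are both exceeded: 1 + 20 + 4 + 84 + 35 + 120 = 264.
Subtract triples: 0 + 0 + 0 + 4 = 4.
By inclusion–exclusion the count is 816 − 1045 + 264 − 4 = 31.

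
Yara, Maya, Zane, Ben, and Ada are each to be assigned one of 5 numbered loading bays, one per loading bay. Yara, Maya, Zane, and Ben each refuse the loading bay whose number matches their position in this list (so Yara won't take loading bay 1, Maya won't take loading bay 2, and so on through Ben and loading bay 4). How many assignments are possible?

Let Aᵢ (for 1 ≤ i ≤ 4) be the placements that put person i in their forbidden loading bay. Any j of these fix j positions, leaving (5−j)! ways to fill the rest, and there are C(4,j) ways to pick which j.
By inclusion–exclusion, the number of valid placements is Σ_{j=0}^{4} (−1)^j C(4,j)·(5−j)!.
Computing: 120 − 96 + 36 − 8 + 1 = 53.

53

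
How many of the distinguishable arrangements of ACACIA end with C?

20

Fix C in the last position and arrange the remaining 5 letters.
Those 5 letters have A appearing 3 times, giving (5)!/(3!) = 20.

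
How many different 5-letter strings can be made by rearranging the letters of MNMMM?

5

The 5 letters of MNMMM have repeats: M appearing 4 times.
So there are 5! / (4!) = 5 distinguishable arrangements.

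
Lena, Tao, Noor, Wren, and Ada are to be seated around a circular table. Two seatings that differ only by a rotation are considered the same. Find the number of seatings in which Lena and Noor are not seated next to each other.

Without the restriction there are (4)! = 24 seatings.
Seatings with Lena beside Noor: treat them as a block with 2 internal orders, giving 2 × (3)! = 12.
Subtracting, 24 − 12 = 12.

12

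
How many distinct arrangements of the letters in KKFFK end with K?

6

Fix K in the last position and arrange the remaining 4 letters.
Those 4 letters have F appearing twice and K appearing twice, giving (4)!/(2!·2!) = 6.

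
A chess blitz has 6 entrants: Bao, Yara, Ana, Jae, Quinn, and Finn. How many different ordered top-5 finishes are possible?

There are 6 choices for 1st place, 5 for 2nd, and so on down to 2 for position 5.
That gives 6 × 5 × 4 × 3 × 2 = 720.

720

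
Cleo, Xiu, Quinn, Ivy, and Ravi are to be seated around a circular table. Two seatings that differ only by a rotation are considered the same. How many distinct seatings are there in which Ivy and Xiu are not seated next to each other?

12

Without the restriction there are (4)! = 24 seatings.
Seatings with Ivy beside Xiu: treat them as a block with 2 internal orders, giving 2 × (3)! = 12.
Subtracting, 24 − 12 = 12.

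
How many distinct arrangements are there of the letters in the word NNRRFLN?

420

NNRRFLN has 7 letters with N appearing 3 times and R appearing twice.
Dividing 7! = 5040 by 3!·2! = 12 for the repeated letters gives 420.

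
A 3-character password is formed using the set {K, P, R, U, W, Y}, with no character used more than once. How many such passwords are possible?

120

With no repetition, fill the 3 characters in order: 6 choices, then 5, down to 4.
6 × 5 × 4 = 120.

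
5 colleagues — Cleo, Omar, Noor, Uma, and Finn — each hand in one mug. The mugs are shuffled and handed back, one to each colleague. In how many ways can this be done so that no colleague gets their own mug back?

Let Aᵢ be the assignments in which colleague i gets their own mug. We want the size of the complement of A₁∪…∪A_5.
By inclusion–exclusion this is Σ_{j=0}^{5} (−1)^j C(5,j)·(5−j)!.
Computing: 120 − 120 + 60 − 20 + 5 − 1 = 44.

44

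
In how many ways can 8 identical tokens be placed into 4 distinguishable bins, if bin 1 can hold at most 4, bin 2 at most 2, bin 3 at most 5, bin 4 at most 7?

By stars and bars, unrestricted non-negative solutions to x_1+…+x_4 = 8 number C(8+3,3) = 165.
Subtract solutions that violate a single cap (substitute x_i' = x_i − (cap_i+1)): x_1 ≥ 5 gives C(6,3) = 20; x_2 ≥ 3 gives C(8,3) = 56; x_3 ≥ 6 gives C(5,3) = 10; x_4 ≥ 8 gives C(3,3) = 1. Together 87.
Add back pairs where two caps are both exceeded: 1 + 0 + 0 + 0 + 0 + 0 = 1.
By inclusion–exclusion the count is 165 − 87 + 1 = 79.

79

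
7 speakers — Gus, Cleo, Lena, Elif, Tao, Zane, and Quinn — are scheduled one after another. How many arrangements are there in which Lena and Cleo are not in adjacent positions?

Of the 7! = 5040 arrangements, those with Lena and Cleo adjacent number 2 × 6! = 1440 (treat the pair as a block with 2 internal orders).
Complementary counting: 5040 − 1440 = 3600.

3600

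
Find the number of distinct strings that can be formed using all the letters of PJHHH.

Letter multiplicities in PJHHH: H×3, J×1, P×1.
Dividing 5! = 120 by 3! = 6 for the repeated letters gives 20.

20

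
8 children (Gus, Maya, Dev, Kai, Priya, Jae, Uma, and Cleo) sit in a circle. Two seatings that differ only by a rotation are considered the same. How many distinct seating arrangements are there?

5040

Around a circle, 8 distinct people have 8!/8 = (7)! = 5040 rotationally distinct seatings.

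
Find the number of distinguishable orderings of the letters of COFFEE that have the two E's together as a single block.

60

Treat the 2 copies of E as a single block. The multiset to arrange is then {EE, C, F, F, O}, 5 items in all.
That gives (5)!/(2!) = 60 arrangements.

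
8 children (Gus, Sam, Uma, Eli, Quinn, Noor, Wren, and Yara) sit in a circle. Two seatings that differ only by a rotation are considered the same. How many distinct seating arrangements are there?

Seat Gus anywhere (absorbing the rotational symmetry), then permute the other 7: (7)! = 5040.

5040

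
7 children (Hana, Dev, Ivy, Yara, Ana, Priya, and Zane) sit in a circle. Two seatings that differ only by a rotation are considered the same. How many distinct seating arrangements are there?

720

Seat Hana anywhere (absorbing the rotational symmetry), then permute the other 6: (6)! = 720.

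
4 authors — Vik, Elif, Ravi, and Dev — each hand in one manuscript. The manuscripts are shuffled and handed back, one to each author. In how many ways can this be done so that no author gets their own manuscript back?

This is the derangement count D_4: permutations of 4 items with no fixed point.
By inclusion–exclusion this is Σ_{j=0}^{4} (−1)^j C(4,j)·(4−j)!.
Computing: 24 − 24 + 12 − 4 + 1 = 9.

9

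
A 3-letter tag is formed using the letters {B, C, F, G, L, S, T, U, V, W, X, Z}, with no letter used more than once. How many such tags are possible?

This is a permutation of 3 out of 12: P(12,3) = 12!/9!.
12 × 11 × 10 = 1320.

1320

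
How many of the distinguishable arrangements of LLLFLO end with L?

Fix L in the last position and arrange the remaining 5 letters.
Those 5 letters have L appearing 3 times, giving (5)!/(3!) = 20.

20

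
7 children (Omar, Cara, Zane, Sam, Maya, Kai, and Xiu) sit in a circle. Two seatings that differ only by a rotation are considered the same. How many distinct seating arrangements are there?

720

Seat Omar anywhere (absorbing the rotational symmetry), then permute the other 6: (6)! = 720.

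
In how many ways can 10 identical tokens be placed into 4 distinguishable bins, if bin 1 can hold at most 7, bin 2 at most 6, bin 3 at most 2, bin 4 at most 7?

Without the upper bounds there are C(13,3) = 286 ways to split 10 among 4 bins.
Subtract solutions that violate a single cap (substitute x_i' = x_i − (cap_i+1)): x_1 ≥ 8 gives C(5,3) = 10; x_2 ≥ 7 gives C(6,3) = 20; x_3 ≥ 3 gives C(10,3) = 120; x_4 ≥ 8 gives C(5,3) = 10. Together 160.
Add back pairs where two caps are both exceeded: 0 + 0 + 0 + 1 + 0 + 0 = 1.
By inclusion–exclusion the count is 286 − 160 + 1 = 127.

127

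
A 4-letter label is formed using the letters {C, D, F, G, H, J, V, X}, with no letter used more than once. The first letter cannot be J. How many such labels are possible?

The first letter has 8−1 = 7 choices (anything except J).
The remaining 3 letters are filled from the other 7 symbols without repetition: 7 × 6 × 5 = 210.
Total: 7 × 210 = 1470.

1470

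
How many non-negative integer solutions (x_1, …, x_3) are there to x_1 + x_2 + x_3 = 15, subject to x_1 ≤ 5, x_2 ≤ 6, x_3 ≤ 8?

Without the upper bounds there are C(17,2) = 136 ways to split 15 among 3 variables.
Subtract solutions that violate a single cap (substitute x_i' = x_i − (cap_i+1)): x_1 ≥ 6 gives C(11,2) = 55; x_2 ≥ 7 gives C(10,2) = 45; x_3 ≥ 9 gives C(8,2) = 28. Together 128.
Add back pairs where two caps are both exceeded: 6 + 1 + 0 = 7.
By inclusion–exclusion the count is 136 − 128 + 7 = 15.

15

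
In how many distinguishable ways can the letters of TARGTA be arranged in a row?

TARGTA has 6 letters with A appearing twice and T appearing twice.
Dividing 6! = 720 by 2!·2! = 4 for the repeated letters gives 180.

180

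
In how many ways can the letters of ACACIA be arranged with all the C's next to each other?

20

Treat the 2 copies of C as a single block. The multiset to arrange is then {CC, A, A, A, I}, 5 items in all.
That gives (5)!/(3!) = 20 arrangements.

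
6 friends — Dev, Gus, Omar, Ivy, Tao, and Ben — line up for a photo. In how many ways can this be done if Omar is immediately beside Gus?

Glue Omar and Gus into one block (2 internal orders), leaving 5 units to arrange in a row.
That gives 2 × 5! = 2 × 120 = 240.

240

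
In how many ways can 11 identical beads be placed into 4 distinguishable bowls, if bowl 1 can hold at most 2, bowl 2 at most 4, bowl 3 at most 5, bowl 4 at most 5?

Without the upper bounds there are C(14,3) = 364 ways to split 11 among 4 bowls.
Subtract solutions that violate a single cap (substitute x_i' = x_i − (cap_i+1)): x_1 ≥ 3 gives C(11,3) = 165; x_2 ≥ 5 gives C(9,3) = 84; x_3 ≥ 6 gives C(8,3) = 56; x_4 ≥ 6 gives C(8,3) = 56. Together 361.
Add back pairs where two caps are both exceeded: 20 + 10 + 10 + 1 + 1 + 0 = 42.
By inclusion–exclusion the count is 364 − 361 + 42 = 45.

45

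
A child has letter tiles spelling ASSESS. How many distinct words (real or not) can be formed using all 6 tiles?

The 6 letters of ASSESS have repeats: S appearing 4 times.
So there are 6! / (4!) = 30 distinguishable arrangements.

30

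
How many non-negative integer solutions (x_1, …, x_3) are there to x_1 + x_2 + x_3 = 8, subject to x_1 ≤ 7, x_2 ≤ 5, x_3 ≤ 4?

28

Ignoring the caps, the number of non-negative solutions to x_1+…+x_3 = 8 is C(10,2) = 45.
Subtract solutions that violate a single cap (substitute x_i' = x_i − (cap_i+1)): x_1 ≥ 8 gives C(2,2) = 1; x_2 ≥ 6 gives C(4,2) = 6; x_3 ≥ 5 gives C(5,2) = 10. Together 17.
No two caps can be exceeded simultaneously, so the pair terms are all 0.
By inclusion–exclusion the count is 45 − 17 + 0 = 28.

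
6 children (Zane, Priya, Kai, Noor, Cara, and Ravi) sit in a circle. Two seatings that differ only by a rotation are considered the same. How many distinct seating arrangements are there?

120

Around a circle, 6 distinct people have 6!/6 = (5)! = 120 rotationally distinct seatings.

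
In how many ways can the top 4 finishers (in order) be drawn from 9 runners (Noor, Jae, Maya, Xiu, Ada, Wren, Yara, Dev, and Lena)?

There are 9 choices for 1st place, 8 for 2nd, and so on down to 6 for position 4.
That gives 9 × 8 × 7 × 6 = 3024.

3024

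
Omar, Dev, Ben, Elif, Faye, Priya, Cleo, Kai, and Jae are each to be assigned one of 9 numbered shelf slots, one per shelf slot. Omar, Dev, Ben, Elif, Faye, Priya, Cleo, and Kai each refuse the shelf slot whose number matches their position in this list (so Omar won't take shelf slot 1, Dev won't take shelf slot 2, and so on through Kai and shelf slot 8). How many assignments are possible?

Let Aᵢ (for 1 ≤ i ≤ 8) be the placements that put person i in their forbidden shelf slot. Any j of these fix j positions, leaving (9−j)! ways to fill the rest, and there are C(8,j) ways to pick which j.
By inclusion–exclusion, the number of valid placements is Σ_{j=0}^{8} (−1)^j C(8,j)·(9−j)!.
Computing: 362880 − 322560 + 141120 − 40320 + 8400 − 1344 + 168 − 16 + 1 = 148329.

148329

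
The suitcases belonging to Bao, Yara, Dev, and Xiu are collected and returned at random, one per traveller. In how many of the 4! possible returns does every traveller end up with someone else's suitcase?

9

Let Aᵢ be the assignments in which traveller i gets their own suitcase. We want the size of the complement of A₁∪…∪A_4.
By inclusion–exclusion this is Σ_{j=0}^{4} (−1)^j C(4,j)·(4−j)!.
Computing: 24 − 24 + 12 − 4 + 1 = 9.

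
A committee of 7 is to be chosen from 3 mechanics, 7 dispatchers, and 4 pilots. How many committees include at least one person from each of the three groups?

2982

Total 7-person selections from all 14: C(14,7) = 3432.
Selections missing a whole group: no mechanics → C(11,7) = 330; no dispatchers → C(7,7) = 1; no pilots → C(10,7) = 120.
Add back selections omitting two groups (i.e. drawn from a single group): C(3,7) + C(7,7) + C(4,7) = 1.
By inclusion–exclusion: 3432 − 451 + 1 = 2982.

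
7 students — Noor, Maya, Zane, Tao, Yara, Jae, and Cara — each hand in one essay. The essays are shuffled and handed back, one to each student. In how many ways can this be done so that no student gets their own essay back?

This is the derangement count D_7: permutations of 7 items with no fixed point.
By inclusion–exclusion this is Σ_{j=0}^{7} (−1)^j C(7,j)·(7−j)!.
Computing: 5040 − 5040 + 2520 − 840 + 210 − 42 + 7 − 1 = 1854.

1854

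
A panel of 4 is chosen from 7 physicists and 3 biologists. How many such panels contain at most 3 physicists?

Split by how many physicists are chosen (0 through 3).
Sum: C(7,0)·C(3,4) + C(7,1)·C(3,3) + C(7,2)·C(3,2) + C(7,3)·C(3,1) = 0 + 7 + 63 + 105 = 175.

175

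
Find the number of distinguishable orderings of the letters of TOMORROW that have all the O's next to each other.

360

Treat the 3 copies of O as a single block. The multiset to arrange is then {OOO, M, R, R, T, W}, 6 items in all.
That gives (6)!/(2!) = 360 arrangements.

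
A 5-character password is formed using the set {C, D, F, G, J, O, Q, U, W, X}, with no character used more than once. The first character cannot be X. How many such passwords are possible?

The first character has 10−1 = 9 choices (anything except X).
The remaining 4 characters are filled from the other 9 symbols without repetition: 9 × 8 × 7 × 6 = 3024.
Total: 9 × 3024 = 27216.

27216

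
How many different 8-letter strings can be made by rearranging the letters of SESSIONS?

The 8 letters of SESSIONS have repeats: S appearing 4 times.
Dividing 8! = 40320 by 4! = 24 for the repeated letters gives 1680.

1680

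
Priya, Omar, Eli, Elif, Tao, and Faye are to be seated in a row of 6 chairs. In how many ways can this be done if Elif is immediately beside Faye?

Place the 4 others and the Elif-Faye pair as 5 objects in a line; the pair has 2 internal arrangements.
So the count is 2·(5)! = 240.

240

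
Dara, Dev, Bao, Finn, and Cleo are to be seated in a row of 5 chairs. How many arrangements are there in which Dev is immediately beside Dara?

Treat {Dev, Dara} as a single unit. There are 4 units to order, and the pair itself can be ordered 2 ways.
That gives 2 × 4! = 2 × 24 = 48.

48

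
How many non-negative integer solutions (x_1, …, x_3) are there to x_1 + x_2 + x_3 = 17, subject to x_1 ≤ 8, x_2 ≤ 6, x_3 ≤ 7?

Without the upper bounds there are C(19,2) = 171 ways to split 17 among 3 variables.
Subtract solutions that violate a single cap (substitute x_i' = x_i − (cap_i+1)): x_1 ≥ 9 gives C(10,2) = 45; x_2 ≥ 7 gives C(12,2) = 66; x_3 ≥ 8 gives C(11,2) = 55. Together 166.
Add back pairs where two caps are both exceeded: 3 + 1 + 6 = 10.
By inclusion–exclusion the count is 171 − 166 + 10 = 15.

15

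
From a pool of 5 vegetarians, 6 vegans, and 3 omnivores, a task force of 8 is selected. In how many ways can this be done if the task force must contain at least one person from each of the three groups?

2828

Total 8-person selections from all 14: C(14,8) = 3003.
Selections missing a whole group: no vegetarians → C(9,8) = 9; no vegans → C(8,8) = 1; no omnivores → C(11,8) = 165.
Add back selections omitting two groups (i.e. drawn from a single group): C(5,8) + C(6,8) + C(3,8) = 0.
By inclusion–exclusion: 3003 − 175 + 0 = 2828.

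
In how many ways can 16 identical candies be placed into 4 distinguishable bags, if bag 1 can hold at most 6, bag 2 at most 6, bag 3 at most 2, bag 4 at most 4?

Ignoring the caps, the number of non-negative solutions to x_1+…+x_4 = 16 is C(19,3) = 969.
Subtract solutions that violate a single cap (substitute x_i' = x_i − (cap_i+1)): x_1 ≥ 7 gives C(12,3) = 220; x_2 ≥ 7 gives C(12,3) = 220; x_3 ≥ 3 gives C(16,3) = 560; x_4 ≥ 5 gives C(14,3) = 364. Together 1364.
Add back pairs where two caps are both exceeded: 10 + 84 + 35 + 84 + 35 + 165 = 413.
Subtract triples: 0 + 0 + 4 + 4 = 8.
By inclusion–exclusion the count is 969 − 1364 + 413 − 8 = 10.

10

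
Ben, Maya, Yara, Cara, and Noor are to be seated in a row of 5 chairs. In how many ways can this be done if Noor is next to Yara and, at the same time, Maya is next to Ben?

Treat {Noor,Yara} as one block (2 orders) and {Maya,Ben} as another (2 orders).
That leaves 3 units to arrange: 2 × 2 × 3! = 4 × 6 = 24.

24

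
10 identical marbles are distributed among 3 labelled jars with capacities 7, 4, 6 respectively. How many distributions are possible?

By stars and bars, unrestricted non-negative solutions to x_1+…+x_3 = 10 number C(10+2,2) = 66.
Subtract solutions that violate a single cap (substitute x_i' = x_i − (cap_i+1)): x_1 ≥ 8 gives C(4,2) = 6; x_2 ≥ 5 gives C(7,2) = 21; x_3 ≥ 7 gives C(5,2) = 10. Together 37.
No two caps can be exceeded simultaneously, so the pair terms are all 0.
By inclusion–exclusion the count is 66 − 37 + 0 = 29.

29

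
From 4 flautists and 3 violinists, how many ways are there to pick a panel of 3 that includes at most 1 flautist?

Split by how many flautists are chosen (0 through 1).
Sum: C(4,0)·C(3,3) + C(4,1)·C(3,2) = 1 + 12 = 13.

13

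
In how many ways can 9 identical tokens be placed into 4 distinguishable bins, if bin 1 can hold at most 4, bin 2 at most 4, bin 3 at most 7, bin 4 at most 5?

126

By stars and bars, unrestricted non-negative solutions to x_1+…+x_4 = 9 number C(9+3,3) = 220.
Subtract solutions that violate a single cap (substitute x_i' = x_i − (cap_i+1)): x_1 ≥ 5 gives C(7,3) = 35; x_2 ≥ 5 gives C(7,3) = 35; x_3 ≥ 8 gives C(4,3) = 4; x_4 ≥ 6 gives C(6,3) = 20. Together 94.
No two caps can be exceeded simultaneously, so the pair terms are all 0.
By inclusion–exclusion the count is 220 − 94 + 0 = 126.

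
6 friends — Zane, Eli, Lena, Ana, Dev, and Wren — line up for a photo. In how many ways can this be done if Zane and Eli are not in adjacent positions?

480

There are 6! = 720 arrangements in all. If Zane and Eli are adjacent, merging them into one block gives 2·(5)! = 240 arrangements.
So 720 − 240 = 480 arrangements keep them apart.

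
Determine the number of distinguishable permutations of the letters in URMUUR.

60

URMUUR has 6 letters with R appearing twice and U appearing 3 times.
So there are 6! / (3!·2!) = 60 distinguishable arrangements.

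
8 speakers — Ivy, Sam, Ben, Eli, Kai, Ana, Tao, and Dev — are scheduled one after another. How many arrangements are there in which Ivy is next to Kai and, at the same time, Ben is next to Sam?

Treat {Ivy,Kai} as one block (2 orders) and {Ben,Sam} as another (2 orders).
That leaves 6 units to arrange: 2 × 2 × 6! = 4 × 720 = 2880.

2880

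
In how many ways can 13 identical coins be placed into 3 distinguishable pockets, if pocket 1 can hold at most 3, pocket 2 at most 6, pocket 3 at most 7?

By stars and bars, unrestricted non-negative solutions to x_1+…+x_3 = 13 number C(13+2,2) = 105.
Subtract solutions that violate a single cap (substitute x_i' = x_i − (cap_i+1)): x_1 ≥ 4 gives C(11,2) = 55; x_2 ≥ 7 gives C(8,2) = 28; x_3 ≥ 8 gives C(7,2) = 21. Together 104.
Add back pairs where two caps are both exceeded: 6 + 3 + 0 = 9.
By inclusion–exclusion the count is 105 − 104 + 9 = 10.

10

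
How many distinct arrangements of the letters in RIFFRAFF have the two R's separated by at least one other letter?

630

There are 8!/(4!·2!) = 840 arrangements of RIFFRAFF in total.
If the two R's are adjacent, glue them into one block, leaving 7 items to arrange: (7)!/(4!) = 210 ways.
Hence 840 − 210 = 630.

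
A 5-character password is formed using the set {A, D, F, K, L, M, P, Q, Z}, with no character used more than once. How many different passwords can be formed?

15120

Choose and order 5 of the 9 symbols: the first character has 9 options, the next 8, and so on down to 5.
9 × 8 × 7 × 6 × 5 = 15120.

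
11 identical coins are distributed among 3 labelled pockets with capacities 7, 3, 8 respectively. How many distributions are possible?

26

Ignoring the caps, the number of non-negative solutions to x_1+…+x_3 = 11 is C(13,2) = 78.
Subtract solutions that violate a single cap (substitute x_i' = x_i − (cap_i+1)): x_1 ≥ 8 gives C(5,2) = 10; x_2 ≥ 4 gives C(9,2) = 36; x_3 ≥ 9 gives C(4,2) = 6. Together 52.
No two caps can be exceeded simultaneously, so the pair terms are all 0.
By inclusion–exclusion the count is 78 − 52 + 0 = 26.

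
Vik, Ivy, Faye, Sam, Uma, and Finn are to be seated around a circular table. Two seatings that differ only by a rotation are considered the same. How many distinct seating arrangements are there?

Seat Vik anywhere (absorbing the rotational symmetry), then permute the other 5: (5)! = 120.

120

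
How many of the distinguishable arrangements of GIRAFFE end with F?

720

Fix F in the last position and arrange the remaining 6 letters.
Those 6 letters are all distinct, giving (6)! = 720.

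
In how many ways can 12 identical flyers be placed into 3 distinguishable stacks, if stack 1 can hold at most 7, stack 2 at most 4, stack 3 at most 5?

15

By stars and bars, unrestricted non-negative solutions to x_1+…+x_3 = 12 number C(12+2,2) = 91.
Subtract solutions that violate a single cap (substitute x_i' = x_i − (cap_i+1)): x_1 ≥ 8 gives C(6,2) = 15; x_2 ≥ 5 gives C(9,2) = 36; x_3 ≥ 6 gives C(8,2) = 28. Together 79.
Add back pairs where two caps are both exceeded: 0 + 0 + 3 = 3.
By inclusion–exclusion the count is 91 − 79 + 3 = 15.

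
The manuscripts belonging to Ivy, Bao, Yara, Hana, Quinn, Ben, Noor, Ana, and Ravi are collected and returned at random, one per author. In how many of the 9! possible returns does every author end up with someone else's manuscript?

133496

Let Aᵢ be the assignments in which author i gets their own manuscript. We want the size of the complement of A₁∪…∪A_9.
By inclusion–exclusion this is Σ_{j=0}^{9} (−1)^j C(9,j)·(9−j)!.
Computing: 362880 − 362880 + 181440 − 60480 + 15120 − 3024 + 504 − 72 + 9 − 1 = 133496.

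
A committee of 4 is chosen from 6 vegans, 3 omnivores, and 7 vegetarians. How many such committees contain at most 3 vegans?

Split by how many vegans are chosen (0 through 3).
Sum: C(6,0)·C(10,4) + C(6,1)·C(10,3) + C(6,2)·C(10,2) + C(6,3)·C(10,1) = 210 + 720 + 675 + 200 = 1805.

1805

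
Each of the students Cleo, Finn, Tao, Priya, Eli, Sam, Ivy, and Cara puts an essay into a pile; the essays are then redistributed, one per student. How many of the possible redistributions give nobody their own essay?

14833

This is the derangement count D_8: permutations of 8 items with no fixed point.
By inclusion–exclusion this is Σ_{j=0}^{8} (−1)^j C(8,j)·(8−j)!.
Computing: 40320 − 40320 + 20160 − 6720 + 1680 − 336 + 56 − 8 + 1 = 14833.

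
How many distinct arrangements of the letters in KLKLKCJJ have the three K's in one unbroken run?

Treat the 3 copies of K as a single block. The multiset to arrange is then {KKK, C, J, J, L, L}, 6 items in all.
That gives (6)!/(2!·2!) = 180 arrangements.

180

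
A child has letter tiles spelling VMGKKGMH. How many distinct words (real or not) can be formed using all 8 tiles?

5040

Letter multiplicities in VMGKKGMH: G×2, H×1, K×2, M×2, V×1.
So there are 8! / (2!·2!·2!) = 5040 distinguishable arrangements.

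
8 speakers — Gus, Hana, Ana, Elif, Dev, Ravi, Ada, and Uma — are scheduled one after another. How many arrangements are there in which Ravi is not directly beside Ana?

There are 8! = 40320 arrangements in all. If Ravi and Ana are adjacent, merging them into one block gives 2·(7)! = 10080 arrangements.
So 40320 − 10080 = 30240 arrangements keep them apart.

30240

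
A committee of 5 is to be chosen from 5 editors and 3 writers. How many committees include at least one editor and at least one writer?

Total 5-person selections from all 8: C(8,5) = 56.
Selections missing a whole group: no editors → C(3,5) = 0; no writers → C(5,5) = 1.
Both groups omitted at once is impossible, so 56 − 1 = 55.

55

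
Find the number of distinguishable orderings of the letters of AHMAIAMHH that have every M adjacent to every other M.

1120

Treat the 2 copies of M as a single block. The multiset to arrange is then {MM, A, A, A, H, H, H, I}, 8 items in all.
That gives (8)!/(3!·3!) = 1120 arrangements.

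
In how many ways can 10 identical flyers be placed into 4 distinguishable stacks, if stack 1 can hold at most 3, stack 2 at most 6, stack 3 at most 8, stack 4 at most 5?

144

Without the upper bounds there are C(13,3) = 286 ways to split 10 among 4 stacks.
Subtract solutions that violate a single cap (substitute x_i' = x_i − (cap_i+1)): x_1 ≥ 4 gives C(9,3) = 84; x_2 ≥ 7 gives C(6,3) = 20; x_3 ≥ 9 gives C(4,3) = 4; x_4 ≥ 6 gives C(7,3) = 35. Together 143.
Add back pairs where two caps are both exceeded: 0 + 0 + 1 + 0 + 0 + 0 = 1.
By inclusion–exclusion the count is 286 − 143 + 1 = 144.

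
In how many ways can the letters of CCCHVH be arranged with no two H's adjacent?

40

Total arrangements of CCCHVH: 6!/(3!·2!) = 60.
Arrangements with the H's together: treat HH as one letter, giving (5)!/(3!) = 20.
Hence 60 − 20 = 40.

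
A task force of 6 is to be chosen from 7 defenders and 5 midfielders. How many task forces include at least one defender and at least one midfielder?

Unrestricted: C(12,6) = 924 ways to pick any 6 of the 12.
Selections missing a whole group: no defenders → C(5,6) = 0; no midfielders → C(7,6) = 7.
Both groups omitted at once is impossible, so 924 − 7 = 917.

917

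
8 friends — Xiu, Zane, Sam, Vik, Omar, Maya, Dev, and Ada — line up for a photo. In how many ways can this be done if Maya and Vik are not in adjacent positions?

Of the 8! = 40320 arrangements, those with Maya and Vik adjacent number 2 × 7! = 10080 (treat the pair as a block with 2 internal orders).
So 40320 − 10080 = 30240 arrangements keep them apart.

30240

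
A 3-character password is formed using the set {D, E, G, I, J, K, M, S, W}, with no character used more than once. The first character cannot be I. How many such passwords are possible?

448

The first character has 9−1 = 8 choices (anything except I).
The remaining 2 characters are filled from the other 8 symbols without repetition: 8 × 7 = 56.
Total: 8 × 56 = 448.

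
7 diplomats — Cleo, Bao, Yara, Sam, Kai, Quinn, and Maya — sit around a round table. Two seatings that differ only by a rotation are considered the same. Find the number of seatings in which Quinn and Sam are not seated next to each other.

480

Without the restriction there are (6)! = 720 seatings.
Seatings with Quinn beside Sam: treat them as a block with 2 internal orders, giving 2 × (5)! = 240.
Subtracting, 720 − 240 = 480.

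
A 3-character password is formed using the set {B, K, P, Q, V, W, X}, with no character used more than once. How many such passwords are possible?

210

This is a permutation of 3 out of 7: P(7,3) = 7!/4!.
7 × 6 × 5 = 210.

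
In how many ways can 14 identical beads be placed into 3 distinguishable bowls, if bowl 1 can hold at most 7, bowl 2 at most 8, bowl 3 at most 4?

Ignoring the caps, the number of non-negative solutions to x_1+…+x_3 = 14 is C(16,2) = 120.
Subtract solutions that violate a single cap (substitute x_i' = x_i − (cap_i+1)): x_1 ≥ 8 gives C(8,2) = 28; x_2 ≥ 9 gives C(7,2) = 21; x_3 ≥ 5 gives C(11,2) = 55. Together 104.
Add back pairs where two caps are both exceeded: 0 + 3 + 1 = 4.
By inclusion–exclusion the count is 120 − 104 + 4 = 20.

20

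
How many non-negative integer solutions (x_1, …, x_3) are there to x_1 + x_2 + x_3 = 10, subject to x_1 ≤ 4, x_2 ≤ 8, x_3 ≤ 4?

Without the upper bounds there are C(12,2) = 66 ways to split 10 among 3 variables.
Subtract solutions that violate a single cap (substitute x_i' = x_i − (cap_i+1)): x_1 ≥ 5 gives C(7,2) = 21; x_2 ≥ 9 gives C(3,2) = 3; x_3 ≥ 5 gives C(7,2) = 21. Together 45.
Add back pairs where two caps are both exceeded: 0 + 1 + 0 = 1.
By inclusion–exclusion the count is 66 − 45 + 1 = 22.

22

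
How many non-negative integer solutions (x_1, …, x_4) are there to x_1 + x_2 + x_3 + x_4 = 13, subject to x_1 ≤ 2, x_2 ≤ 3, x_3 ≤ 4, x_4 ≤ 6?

Without the upper bounds there are C(16,3) = 560 ways to split 13 among 4 variables.
Subtract solutions that violate a single cap (substitute x_i' = x_i − (cap_i+1)): x_1 ≥ 3 gives C(13,3) = 286; x_2 ≥ 4 gives C(12,3) = 220; x_3 ≥ 5 gives C(11,3) = 165; x_4 ≥ 7 gives C(9,3) = 84. Together 755.
Add back pairs where two caps are both exceeded: 84 + 56 + 20 + 35 + 10 + 4 = 209.
Subtract triples: 4 + 0 + 0 + 0 = 4.
By inclusion–exclusion the count is 560 − 755 + 209 − 4 = 10.

10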